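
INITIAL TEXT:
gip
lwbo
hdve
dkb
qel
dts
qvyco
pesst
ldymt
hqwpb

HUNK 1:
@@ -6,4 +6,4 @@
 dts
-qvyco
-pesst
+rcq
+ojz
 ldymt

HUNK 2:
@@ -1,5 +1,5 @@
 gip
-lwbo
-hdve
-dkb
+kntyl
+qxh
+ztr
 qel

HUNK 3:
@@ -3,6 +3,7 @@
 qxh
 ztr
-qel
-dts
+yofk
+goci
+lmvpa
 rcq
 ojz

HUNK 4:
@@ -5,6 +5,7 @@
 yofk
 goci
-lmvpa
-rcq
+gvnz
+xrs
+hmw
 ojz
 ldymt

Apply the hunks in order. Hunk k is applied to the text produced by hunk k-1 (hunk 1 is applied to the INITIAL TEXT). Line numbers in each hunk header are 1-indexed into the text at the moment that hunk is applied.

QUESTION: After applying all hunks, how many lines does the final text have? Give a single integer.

Hunk 1: at line 6 remove [qvyco,pesst] add [rcq,ojz] -> 10 lines: gip lwbo hdve dkb qel dts rcq ojz ldymt hqwpb
Hunk 2: at line 1 remove [lwbo,hdve,dkb] add [kntyl,qxh,ztr] -> 10 lines: gip kntyl qxh ztr qel dts rcq ojz ldymt hqwpb
Hunk 3: at line 3 remove [qel,dts] add [yofk,goci,lmvpa] -> 11 lines: gip kntyl qxh ztr yofk goci lmvpa rcq ojz ldymt hqwpb
Hunk 4: at line 5 remove [lmvpa,rcq] add [gvnz,xrs,hmw] -> 12 lines: gip kntyl qxh ztr yofk goci gvnz xrs hmw ojz ldymt hqwpb
Final line count: 12

Answer: 12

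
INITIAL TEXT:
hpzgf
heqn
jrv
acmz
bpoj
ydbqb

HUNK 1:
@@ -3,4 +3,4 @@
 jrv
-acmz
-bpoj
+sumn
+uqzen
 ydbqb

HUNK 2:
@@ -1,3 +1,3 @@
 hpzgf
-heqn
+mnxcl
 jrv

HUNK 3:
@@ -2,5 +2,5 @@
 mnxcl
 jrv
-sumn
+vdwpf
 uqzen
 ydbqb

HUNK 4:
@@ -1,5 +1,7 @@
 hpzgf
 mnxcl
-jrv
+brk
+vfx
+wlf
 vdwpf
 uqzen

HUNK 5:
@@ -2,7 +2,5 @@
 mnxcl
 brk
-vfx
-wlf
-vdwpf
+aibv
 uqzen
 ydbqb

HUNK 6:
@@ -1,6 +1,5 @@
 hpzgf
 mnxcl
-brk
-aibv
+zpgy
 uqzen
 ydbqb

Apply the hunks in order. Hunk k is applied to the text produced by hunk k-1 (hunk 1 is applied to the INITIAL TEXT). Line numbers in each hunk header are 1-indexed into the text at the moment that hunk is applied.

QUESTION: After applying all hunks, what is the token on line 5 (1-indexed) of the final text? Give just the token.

Answer: ydbqb

Derivation:
Hunk 1: at line 3 remove [acmz,bpoj] add [sumn,uqzen] -> 6 lines: hpzgf heqn jrv sumn uqzen ydbqb
Hunk 2: at line 1 remove [heqn] add [mnxcl] -> 6 lines: hpzgf mnxcl jrv sumn uqzen ydbqb
Hunk 3: at line 2 remove [sumn] add [vdwpf] -> 6 lines: hpzgf mnxcl jrv vdwpf uqzen ydbqb
Hunk 4: at line 1 remove [jrv] add [brk,vfx,wlf] -> 8 lines: hpzgf mnxcl brk vfx wlf vdwpf uqzen ydbqb
Hunk 5: at line 2 remove [vfx,wlf,vdwpf] add [aibv] -> 6 lines: hpzgf mnxcl brk aibv uqzen ydbqb
Hunk 6: at line 1 remove [brk,aibv] add [zpgy] -> 5 lines: hpzgf mnxcl zpgy uqzen ydbqb
Final line 5: ydbqb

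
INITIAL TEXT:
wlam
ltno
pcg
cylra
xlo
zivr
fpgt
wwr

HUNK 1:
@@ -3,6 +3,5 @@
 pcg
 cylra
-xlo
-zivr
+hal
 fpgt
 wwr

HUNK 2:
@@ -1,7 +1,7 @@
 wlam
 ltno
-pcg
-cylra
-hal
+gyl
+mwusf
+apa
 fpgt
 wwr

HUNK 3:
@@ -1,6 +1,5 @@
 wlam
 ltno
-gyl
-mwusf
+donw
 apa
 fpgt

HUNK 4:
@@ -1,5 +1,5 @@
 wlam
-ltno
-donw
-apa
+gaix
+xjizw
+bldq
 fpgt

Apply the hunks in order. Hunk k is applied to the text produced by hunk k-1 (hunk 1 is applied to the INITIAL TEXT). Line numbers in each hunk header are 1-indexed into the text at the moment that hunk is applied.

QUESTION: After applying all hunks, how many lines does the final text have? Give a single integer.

Hunk 1: at line 3 remove [xlo,zivr] add [hal] -> 7 lines: wlam ltno pcg cylra hal fpgt wwr
Hunk 2: at line 1 remove [pcg,cylra,hal] add [gyl,mwusf,apa] -> 7 lines: wlam ltno gyl mwusf apa fpgt wwr
Hunk 3: at line 1 remove [gyl,mwusf] add [donw] -> 6 lines: wlam ltno donw apa fpgt wwr
Hunk 4: at line 1 remove [ltno,donw,apa] add [gaix,xjizw,bldq] -> 6 lines: wlam gaix xjizw bldq fpgt wwr
Final line count: 6

Answer: 6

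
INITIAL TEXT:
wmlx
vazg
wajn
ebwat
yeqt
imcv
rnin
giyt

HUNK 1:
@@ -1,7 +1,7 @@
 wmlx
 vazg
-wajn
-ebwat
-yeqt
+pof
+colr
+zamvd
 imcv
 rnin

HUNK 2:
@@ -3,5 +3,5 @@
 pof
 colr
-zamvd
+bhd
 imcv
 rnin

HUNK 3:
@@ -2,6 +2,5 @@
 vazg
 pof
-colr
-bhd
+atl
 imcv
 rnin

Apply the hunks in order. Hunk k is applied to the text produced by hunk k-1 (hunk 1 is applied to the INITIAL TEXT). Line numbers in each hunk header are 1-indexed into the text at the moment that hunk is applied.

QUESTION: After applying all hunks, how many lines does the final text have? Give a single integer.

Hunk 1: at line 1 remove [wajn,ebwat,yeqt] add [pof,colr,zamvd] -> 8 lines: wmlx vazg pof colr zamvd imcv rnin giyt
Hunk 2: at line 3 remove [zamvd] add [bhd] -> 8 lines: wmlx vazg pof colr bhd imcv rnin giyt
Hunk 3: at line 2 remove [colr,bhd] add [atl] -> 7 lines: wmlx vazg pof atl imcv rnin giyt
Final line count: 7

Answer: 7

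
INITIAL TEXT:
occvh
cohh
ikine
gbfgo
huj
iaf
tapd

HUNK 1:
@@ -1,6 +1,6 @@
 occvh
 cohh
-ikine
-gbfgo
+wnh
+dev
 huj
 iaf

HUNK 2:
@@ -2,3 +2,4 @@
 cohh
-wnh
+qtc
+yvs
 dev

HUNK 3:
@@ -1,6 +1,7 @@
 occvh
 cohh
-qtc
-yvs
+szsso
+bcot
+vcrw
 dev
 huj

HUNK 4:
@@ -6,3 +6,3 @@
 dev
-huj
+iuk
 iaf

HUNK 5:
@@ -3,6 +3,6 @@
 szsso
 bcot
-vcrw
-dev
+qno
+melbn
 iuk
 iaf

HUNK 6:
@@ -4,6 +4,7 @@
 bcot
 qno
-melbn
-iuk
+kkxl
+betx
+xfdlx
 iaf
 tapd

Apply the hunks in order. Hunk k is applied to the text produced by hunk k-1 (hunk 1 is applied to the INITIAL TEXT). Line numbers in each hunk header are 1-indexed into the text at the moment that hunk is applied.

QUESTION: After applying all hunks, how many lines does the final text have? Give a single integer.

Answer: 10

Derivation:
Hunk 1: at line 1 remove [ikine,gbfgo] add [wnh,dev] -> 7 lines: occvh cohh wnh dev huj iaf tapd
Hunk 2: at line 2 remove [wnh] add [qtc,yvs] -> 8 lines: occvh cohh qtc yvs dev huj iaf tapd
Hunk 3: at line 1 remove [qtc,yvs] add [szsso,bcot,vcrw] -> 9 lines: occvh cohh szsso bcot vcrw dev huj iaf tapd
Hunk 4: at line 6 remove [huj] add [iuk] -> 9 lines: occvh cohh szsso bcot vcrw dev iuk iaf tapd
Hunk 5: at line 3 remove [vcrw,dev] add [qno,melbn] -> 9 lines: occvh cohh szsso bcot qno melbn iuk iaf tapd
Hunk 6: at line 4 remove [melbn,iuk] add [kkxl,betx,xfdlx] -> 10 lines: occvh cohh szsso bcot qno kkxl betx xfdlx iaf tapd
Final line count: 10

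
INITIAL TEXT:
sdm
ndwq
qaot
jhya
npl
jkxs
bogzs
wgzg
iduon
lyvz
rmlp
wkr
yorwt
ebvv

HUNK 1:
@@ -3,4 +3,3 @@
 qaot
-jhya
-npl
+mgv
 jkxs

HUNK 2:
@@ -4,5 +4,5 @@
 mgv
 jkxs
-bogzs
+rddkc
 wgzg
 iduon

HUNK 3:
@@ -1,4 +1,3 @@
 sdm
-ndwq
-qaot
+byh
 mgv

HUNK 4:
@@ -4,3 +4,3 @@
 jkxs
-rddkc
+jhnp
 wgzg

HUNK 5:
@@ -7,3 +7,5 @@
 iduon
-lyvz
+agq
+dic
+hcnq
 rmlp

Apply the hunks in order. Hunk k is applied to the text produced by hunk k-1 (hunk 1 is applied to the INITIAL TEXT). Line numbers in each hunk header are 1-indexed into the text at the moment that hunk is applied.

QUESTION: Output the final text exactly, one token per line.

Hunk 1: at line 3 remove [jhya,npl] add [mgv] -> 13 lines: sdm ndwq qaot mgv jkxs bogzs wgzg iduon lyvz rmlp wkr yorwt ebvv
Hunk 2: at line 4 remove [bogzs] add [rddkc] -> 13 lines: sdm ndwq qaot mgv jkxs rddkc wgzg iduon lyvz rmlp wkr yorwt ebvv
Hunk 3: at line 1 remove [ndwq,qaot] add [byh] -> 12 lines: sdm byh mgv jkxs rddkc wgzg iduon lyvz rmlp wkr yorwt ebvv
Hunk 4: at line 4 remove [rddkc] add [jhnp] -> 12 lines: sdm byh mgv jkxs jhnp wgzg iduon lyvz rmlp wkr yorwt ebvv
Hunk 5: at line 7 remove [lyvz] add [agq,dic,hcnq] -> 14 lines: sdm byh mgv jkxs jhnp wgzg iduon agq dic hcnq rmlp wkr yorwt ebvv

Answer: sdm
byh
mgv
jkxs
jhnp
wgzg
iduon
agq
dic
hcnq
rmlp
wkr
yorwt
ebvv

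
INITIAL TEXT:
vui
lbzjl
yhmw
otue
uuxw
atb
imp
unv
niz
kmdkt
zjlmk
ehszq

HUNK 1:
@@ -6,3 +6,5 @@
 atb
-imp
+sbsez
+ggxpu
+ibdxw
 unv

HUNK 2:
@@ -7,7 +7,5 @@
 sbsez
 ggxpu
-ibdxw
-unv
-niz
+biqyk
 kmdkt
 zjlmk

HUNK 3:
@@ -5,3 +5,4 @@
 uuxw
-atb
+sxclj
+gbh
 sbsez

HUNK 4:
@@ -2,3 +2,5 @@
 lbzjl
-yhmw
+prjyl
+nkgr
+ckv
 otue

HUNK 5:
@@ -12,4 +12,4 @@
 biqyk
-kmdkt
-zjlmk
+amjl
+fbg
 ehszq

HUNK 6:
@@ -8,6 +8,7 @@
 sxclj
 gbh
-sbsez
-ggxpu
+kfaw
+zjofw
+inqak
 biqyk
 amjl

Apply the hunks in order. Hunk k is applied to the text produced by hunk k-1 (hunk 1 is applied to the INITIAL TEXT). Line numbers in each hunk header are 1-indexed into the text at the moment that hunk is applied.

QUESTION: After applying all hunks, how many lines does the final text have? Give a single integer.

Answer: 16

Derivation:
Hunk 1: at line 6 remove [imp] add [sbsez,ggxpu,ibdxw] -> 14 lines: vui lbzjl yhmw otue uuxw atb sbsez ggxpu ibdxw unv niz kmdkt zjlmk ehszq
Hunk 2: at line 7 remove [ibdxw,unv,niz] add [biqyk] -> 12 lines: vui lbzjl yhmw otue uuxw atb sbsez ggxpu biqyk kmdkt zjlmk ehszq
Hunk 3: at line 5 remove [atb] add [sxclj,gbh] -> 13 lines: vui lbzjl yhmw otue uuxw sxclj gbh sbsez ggxpu biqyk kmdkt zjlmk ehszq
Hunk 4: at line 2 remove [yhmw] add [prjyl,nkgr,ckv] -> 15 lines: vui lbzjl prjyl nkgr ckv otue uuxw sxclj gbh sbsez ggxpu biqyk kmdkt zjlmk ehszq
Hunk 5: at line 12 remove [kmdkt,zjlmk] add [amjl,fbg] -> 15 lines: vui lbzjl prjyl nkgr ckv otue uuxw sxclj gbh sbsez ggxpu biqyk amjl fbg ehszq
Hunk 6: at line 8 remove [sbsez,ggxpu] add [kfaw,zjofw,inqak] -> 16 lines: vui lbzjl prjyl nkgr ckv otue uuxw sxclj gbh kfaw zjofw inqak biqyk amjl fbg ehszq
Final line count: 16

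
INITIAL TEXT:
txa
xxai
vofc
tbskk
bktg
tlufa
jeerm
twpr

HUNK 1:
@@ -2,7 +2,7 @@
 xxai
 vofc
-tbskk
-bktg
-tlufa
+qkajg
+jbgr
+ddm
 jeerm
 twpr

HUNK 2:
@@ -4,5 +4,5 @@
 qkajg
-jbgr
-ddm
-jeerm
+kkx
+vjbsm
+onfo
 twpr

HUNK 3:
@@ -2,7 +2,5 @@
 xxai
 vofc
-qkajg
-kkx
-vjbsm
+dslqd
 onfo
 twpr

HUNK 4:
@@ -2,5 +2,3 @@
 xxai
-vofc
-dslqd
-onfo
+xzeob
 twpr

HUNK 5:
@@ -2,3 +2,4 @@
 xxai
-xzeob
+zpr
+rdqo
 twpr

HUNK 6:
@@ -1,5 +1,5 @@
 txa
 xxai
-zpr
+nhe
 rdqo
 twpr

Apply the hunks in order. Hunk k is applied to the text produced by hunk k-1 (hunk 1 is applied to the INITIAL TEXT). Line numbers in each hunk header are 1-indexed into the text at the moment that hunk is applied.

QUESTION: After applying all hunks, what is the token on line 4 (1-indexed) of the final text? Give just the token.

Hunk 1: at line 2 remove [tbskk,bktg,tlufa] add [qkajg,jbgr,ddm] -> 8 lines: txa xxai vofc qkajg jbgr ddm jeerm twpr
Hunk 2: at line 4 remove [jbgr,ddm,jeerm] add [kkx,vjbsm,onfo] -> 8 lines: txa xxai vofc qkajg kkx vjbsm onfo twpr
Hunk 3: at line 2 remove [qkajg,kkx,vjbsm] add [dslqd] -> 6 lines: txa xxai vofc dslqd onfo twpr
Hunk 4: at line 2 remove [vofc,dslqd,onfo] add [xzeob] -> 4 lines: txa xxai xzeob twpr
Hunk 5: at line 2 remove [xzeob] add [zpr,rdqo] -> 5 lines: txa xxai zpr rdqo twpr
Hunk 6: at line 1 remove [zpr] add [nhe] -> 5 lines: txa xxai nhe rdqo twpr
Final line 4: rdqo

Answer: rdqo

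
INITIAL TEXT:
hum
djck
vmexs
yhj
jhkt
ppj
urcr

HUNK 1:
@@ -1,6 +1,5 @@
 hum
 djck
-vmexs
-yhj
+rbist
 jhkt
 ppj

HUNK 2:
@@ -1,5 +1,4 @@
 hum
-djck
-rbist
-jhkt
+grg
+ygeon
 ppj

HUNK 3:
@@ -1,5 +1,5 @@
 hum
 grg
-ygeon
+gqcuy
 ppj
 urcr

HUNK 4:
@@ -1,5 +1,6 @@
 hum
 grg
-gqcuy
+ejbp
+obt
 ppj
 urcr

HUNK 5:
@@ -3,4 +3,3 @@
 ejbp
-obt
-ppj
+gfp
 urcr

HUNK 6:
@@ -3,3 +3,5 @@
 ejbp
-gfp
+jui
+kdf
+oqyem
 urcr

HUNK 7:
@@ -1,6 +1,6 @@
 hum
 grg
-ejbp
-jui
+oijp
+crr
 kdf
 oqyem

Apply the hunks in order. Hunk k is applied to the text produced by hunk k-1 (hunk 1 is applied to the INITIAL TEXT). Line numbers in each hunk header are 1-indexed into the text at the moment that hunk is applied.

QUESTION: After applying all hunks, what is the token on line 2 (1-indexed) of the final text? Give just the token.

Hunk 1: at line 1 remove [vmexs,yhj] add [rbist] -> 6 lines: hum djck rbist jhkt ppj urcr
Hunk 2: at line 1 remove [djck,rbist,jhkt] add [grg,ygeon] -> 5 lines: hum grg ygeon ppj urcr
Hunk 3: at line 1 remove [ygeon] add [gqcuy] -> 5 lines: hum grg gqcuy ppj urcr
Hunk 4: at line 1 remove [gqcuy] add [ejbp,obt] -> 6 lines: hum grg ejbp obt ppj urcr
Hunk 5: at line 3 remove [obt,ppj] add [gfp] -> 5 lines: hum grg ejbp gfp urcr
Hunk 6: at line 3 remove [gfp] add [jui,kdf,oqyem] -> 7 lines: hum grg ejbp jui kdf oqyem urcr
Hunk 7: at line 1 remove [ejbp,jui] add [oijp,crr] -> 7 lines: hum grg oijp crr kdf oqyem urcr
Final line 2: grg

Answer: grg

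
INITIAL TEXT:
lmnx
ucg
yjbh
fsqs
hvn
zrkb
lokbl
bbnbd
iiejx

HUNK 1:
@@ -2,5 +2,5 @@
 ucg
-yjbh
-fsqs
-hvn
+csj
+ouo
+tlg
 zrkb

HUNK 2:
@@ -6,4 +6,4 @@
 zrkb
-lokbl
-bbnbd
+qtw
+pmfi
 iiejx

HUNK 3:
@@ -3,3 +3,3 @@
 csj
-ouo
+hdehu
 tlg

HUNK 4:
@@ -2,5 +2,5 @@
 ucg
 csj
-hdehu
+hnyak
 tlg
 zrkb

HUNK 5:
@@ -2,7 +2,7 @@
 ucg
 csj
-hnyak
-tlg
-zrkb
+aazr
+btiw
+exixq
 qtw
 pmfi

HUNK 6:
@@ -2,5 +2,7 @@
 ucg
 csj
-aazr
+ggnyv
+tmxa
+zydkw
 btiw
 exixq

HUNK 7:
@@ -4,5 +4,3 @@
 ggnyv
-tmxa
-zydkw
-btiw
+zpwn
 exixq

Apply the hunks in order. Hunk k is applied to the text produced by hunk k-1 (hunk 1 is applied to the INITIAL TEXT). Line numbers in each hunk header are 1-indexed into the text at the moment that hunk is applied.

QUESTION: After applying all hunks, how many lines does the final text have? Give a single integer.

Answer: 9

Derivation:
Hunk 1: at line 2 remove [yjbh,fsqs,hvn] add [csj,ouo,tlg] -> 9 lines: lmnx ucg csj ouo tlg zrkb lokbl bbnbd iiejx
Hunk 2: at line 6 remove [lokbl,bbnbd] add [qtw,pmfi] -> 9 lines: lmnx ucg csj ouo tlg zrkb qtw pmfi iiejx
Hunk 3: at line 3 remove [ouo] add [hdehu] -> 9 lines: lmnx ucg csj hdehu tlg zrkb qtw pmfi iiejx
Hunk 4: at line 2 remove [hdehu] add [hnyak] -> 9 lines: lmnx ucg csj hnyak tlg zrkb qtw pmfi iiejx
Hunk 5: at line 2 remove [hnyak,tlg,zrkb] add [aazr,btiw,exixq] -> 9 lines: lmnx ucg csj aazr btiw exixq qtw pmfi iiejx
Hunk 6: at line 2 remove [aazr] add [ggnyv,tmxa,zydkw] -> 11 lines: lmnx ucg csj ggnyv tmxa zydkw btiw exixq qtw pmfi iiejx
Hunk 7: at line 4 remove [tmxa,zydkw,btiw] add [zpwn] -> 9 lines: lmnx ucg csj ggnyv zpwn exixq qtw pmfi iiejx
Final line count: 9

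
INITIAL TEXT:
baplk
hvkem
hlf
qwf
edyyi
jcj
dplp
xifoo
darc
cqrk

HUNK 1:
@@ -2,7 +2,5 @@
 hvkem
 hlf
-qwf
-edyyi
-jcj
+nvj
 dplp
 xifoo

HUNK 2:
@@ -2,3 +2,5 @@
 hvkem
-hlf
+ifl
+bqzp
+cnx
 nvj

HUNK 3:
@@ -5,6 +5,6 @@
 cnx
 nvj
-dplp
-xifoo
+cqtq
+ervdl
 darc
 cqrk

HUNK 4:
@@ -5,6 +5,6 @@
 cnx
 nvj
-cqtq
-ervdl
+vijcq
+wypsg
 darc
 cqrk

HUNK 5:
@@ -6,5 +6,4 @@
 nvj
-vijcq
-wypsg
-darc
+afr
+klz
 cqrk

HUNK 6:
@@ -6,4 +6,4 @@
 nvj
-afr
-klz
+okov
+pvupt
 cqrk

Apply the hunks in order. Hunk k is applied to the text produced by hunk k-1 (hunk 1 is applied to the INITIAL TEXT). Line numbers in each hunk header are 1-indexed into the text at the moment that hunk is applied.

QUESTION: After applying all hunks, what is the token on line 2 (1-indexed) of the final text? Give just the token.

Answer: hvkem

Derivation:
Hunk 1: at line 2 remove [qwf,edyyi,jcj] add [nvj] -> 8 lines: baplk hvkem hlf nvj dplp xifoo darc cqrk
Hunk 2: at line 2 remove [hlf] add [ifl,bqzp,cnx] -> 10 lines: baplk hvkem ifl bqzp cnx nvj dplp xifoo darc cqrk
Hunk 3: at line 5 remove [dplp,xifoo] add [cqtq,ervdl] -> 10 lines: baplk hvkem ifl bqzp cnx nvj cqtq ervdl darc cqrk
Hunk 4: at line 5 remove [cqtq,ervdl] add [vijcq,wypsg] -> 10 lines: baplk hvkem ifl bqzp cnx nvj vijcq wypsg darc cqrk
Hunk 5: at line 6 remove [vijcq,wypsg,darc] add [afr,klz] -> 9 lines: baplk hvkem ifl bqzp cnx nvj afr klz cqrk
Hunk 6: at line 6 remove [afr,klz] add [okov,pvupt] -> 9 lines: baplk hvkem ifl bqzp cnx nvj okov pvupt cqrk
Final line 2: hvkem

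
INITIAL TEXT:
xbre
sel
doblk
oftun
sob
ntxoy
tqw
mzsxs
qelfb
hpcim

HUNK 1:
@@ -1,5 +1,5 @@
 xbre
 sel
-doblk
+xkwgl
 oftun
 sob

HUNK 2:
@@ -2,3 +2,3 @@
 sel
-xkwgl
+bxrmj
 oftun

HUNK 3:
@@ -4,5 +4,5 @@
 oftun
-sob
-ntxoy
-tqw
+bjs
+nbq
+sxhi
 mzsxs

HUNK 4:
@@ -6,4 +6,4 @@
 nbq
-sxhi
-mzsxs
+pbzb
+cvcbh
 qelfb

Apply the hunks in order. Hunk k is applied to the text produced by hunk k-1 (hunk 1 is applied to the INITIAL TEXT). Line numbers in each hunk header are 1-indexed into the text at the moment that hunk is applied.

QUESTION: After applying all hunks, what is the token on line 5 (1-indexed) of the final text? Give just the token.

Hunk 1: at line 1 remove [doblk] add [xkwgl] -> 10 lines: xbre sel xkwgl oftun sob ntxoy tqw mzsxs qelfb hpcim
Hunk 2: at line 2 remove [xkwgl] add [bxrmj] -> 10 lines: xbre sel bxrmj oftun sob ntxoy tqw mzsxs qelfb hpcim
Hunk 3: at line 4 remove [sob,ntxoy,tqw] add [bjs,nbq,sxhi] -> 10 lines: xbre sel bxrmj oftun bjs nbq sxhi mzsxs qelfb hpcim
Hunk 4: at line 6 remove [sxhi,mzsxs] add [pbzb,cvcbh] -> 10 lines: xbre sel bxrmj oftun bjs nbq pbzb cvcbh qelfb hpcim
Final line 5: bjs

Answer: bjs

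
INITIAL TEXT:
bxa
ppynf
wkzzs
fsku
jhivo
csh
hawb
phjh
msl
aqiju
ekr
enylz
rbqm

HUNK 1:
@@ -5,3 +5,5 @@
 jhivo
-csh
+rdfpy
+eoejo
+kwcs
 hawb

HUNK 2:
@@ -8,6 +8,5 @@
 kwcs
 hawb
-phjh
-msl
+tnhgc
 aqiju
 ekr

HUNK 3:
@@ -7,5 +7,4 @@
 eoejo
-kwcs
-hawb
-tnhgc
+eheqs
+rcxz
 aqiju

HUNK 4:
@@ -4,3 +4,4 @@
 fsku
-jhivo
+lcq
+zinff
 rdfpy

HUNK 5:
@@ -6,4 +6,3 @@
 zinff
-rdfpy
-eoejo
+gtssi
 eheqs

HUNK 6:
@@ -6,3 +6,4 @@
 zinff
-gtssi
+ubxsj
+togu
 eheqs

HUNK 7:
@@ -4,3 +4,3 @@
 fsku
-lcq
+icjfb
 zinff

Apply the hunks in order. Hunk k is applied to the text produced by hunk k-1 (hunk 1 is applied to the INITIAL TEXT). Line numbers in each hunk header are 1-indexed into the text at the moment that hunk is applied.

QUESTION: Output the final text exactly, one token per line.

Answer: bxa
ppynf
wkzzs
fsku
icjfb
zinff
ubxsj
togu
eheqs
rcxz
aqiju
ekr
enylz
rbqm

Derivation:
Hunk 1: at line 5 remove [csh] add [rdfpy,eoejo,kwcs] -> 15 lines: bxa ppynf wkzzs fsku jhivo rdfpy eoejo kwcs hawb phjh msl aqiju ekr enylz rbqm
Hunk 2: at line 8 remove [phjh,msl] add [tnhgc] -> 14 lines: bxa ppynf wkzzs fsku jhivo rdfpy eoejo kwcs hawb tnhgc aqiju ekr enylz rbqm
Hunk 3: at line 7 remove [kwcs,hawb,tnhgc] add [eheqs,rcxz] -> 13 lines: bxa ppynf wkzzs fsku jhivo rdfpy eoejo eheqs rcxz aqiju ekr enylz rbqm
Hunk 4: at line 4 remove [jhivo] add [lcq,zinff] -> 14 lines: bxa ppynf wkzzs fsku lcq zinff rdfpy eoejo eheqs rcxz aqiju ekr enylz rbqm
Hunk 5: at line 6 remove [rdfpy,eoejo] add [gtssi] -> 13 lines: bxa ppynf wkzzs fsku lcq zinff gtssi eheqs rcxz aqiju ekr enylz rbqm
Hunk 6: at line 6 remove [gtssi] add [ubxsj,togu] -> 14 lines: bxa ppynf wkzzs fsku lcq zinff ubxsj togu eheqs rcxz aqiju ekr enylz rbqm
Hunk 7: at line 4 remove [lcq] add [icjfb] -> 14 lines: bxa ppynf wkzzs fsku icjfb zinff ubxsj togu eheqs rcxz aqiju ekr enylz rbqm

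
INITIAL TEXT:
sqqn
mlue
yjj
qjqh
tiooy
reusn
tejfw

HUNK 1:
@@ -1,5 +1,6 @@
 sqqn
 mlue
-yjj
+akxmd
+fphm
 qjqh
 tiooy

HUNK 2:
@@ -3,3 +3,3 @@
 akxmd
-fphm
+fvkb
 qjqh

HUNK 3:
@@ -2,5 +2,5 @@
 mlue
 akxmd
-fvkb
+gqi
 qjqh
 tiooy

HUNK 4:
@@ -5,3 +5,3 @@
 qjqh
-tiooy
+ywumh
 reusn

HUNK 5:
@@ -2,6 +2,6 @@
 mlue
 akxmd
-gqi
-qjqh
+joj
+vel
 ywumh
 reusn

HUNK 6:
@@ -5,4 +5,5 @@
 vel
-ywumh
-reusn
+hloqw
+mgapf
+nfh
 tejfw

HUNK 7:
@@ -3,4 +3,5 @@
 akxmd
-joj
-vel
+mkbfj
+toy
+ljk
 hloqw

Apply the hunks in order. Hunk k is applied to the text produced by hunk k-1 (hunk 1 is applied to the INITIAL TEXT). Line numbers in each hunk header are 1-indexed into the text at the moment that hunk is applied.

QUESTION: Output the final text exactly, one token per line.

Hunk 1: at line 1 remove [yjj] add [akxmd,fphm] -> 8 lines: sqqn mlue akxmd fphm qjqh tiooy reusn tejfw
Hunk 2: at line 3 remove [fphm] add [fvkb] -> 8 lines: sqqn mlue akxmd fvkb qjqh tiooy reusn tejfw
Hunk 3: at line 2 remove [fvkb] add [gqi] -> 8 lines: sqqn mlue akxmd gqi qjqh tiooy reusn tejfw
Hunk 4: at line 5 remove [tiooy] add [ywumh] -> 8 lines: sqqn mlue akxmd gqi qjqh ywumh reusn tejfw
Hunk 5: at line 2 remove [gqi,qjqh] add [joj,vel] -> 8 lines: sqqn mlue akxmd joj vel ywumh reusn tejfw
Hunk 6: at line 5 remove [ywumh,reusn] add [hloqw,mgapf,nfh] -> 9 lines: sqqn mlue akxmd joj vel hloqw mgapf nfh tejfw
Hunk 7: at line 3 remove [joj,vel] add [mkbfj,toy,ljk] -> 10 lines: sqqn mlue akxmd mkbfj toy ljk hloqw mgapf nfh tejfw

Answer: sqqn
mlue
akxmd
mkbfj
toy
ljk
hloqw
mgapf
nfh
tejfw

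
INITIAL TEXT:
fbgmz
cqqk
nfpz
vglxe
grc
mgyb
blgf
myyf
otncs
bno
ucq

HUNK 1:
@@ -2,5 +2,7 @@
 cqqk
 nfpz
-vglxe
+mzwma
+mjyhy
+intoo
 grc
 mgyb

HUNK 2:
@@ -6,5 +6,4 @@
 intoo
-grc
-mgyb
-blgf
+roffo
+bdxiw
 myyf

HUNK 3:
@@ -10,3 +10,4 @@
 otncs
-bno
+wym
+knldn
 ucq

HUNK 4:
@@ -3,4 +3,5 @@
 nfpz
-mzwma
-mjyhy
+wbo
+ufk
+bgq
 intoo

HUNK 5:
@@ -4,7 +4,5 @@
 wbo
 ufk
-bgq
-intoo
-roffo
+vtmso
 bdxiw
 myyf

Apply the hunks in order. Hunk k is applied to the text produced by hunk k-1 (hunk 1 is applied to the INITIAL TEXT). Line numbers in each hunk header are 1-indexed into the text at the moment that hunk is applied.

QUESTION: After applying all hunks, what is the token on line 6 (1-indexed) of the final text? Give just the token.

Hunk 1: at line 2 remove [vglxe] add [mzwma,mjyhy,intoo] -> 13 lines: fbgmz cqqk nfpz mzwma mjyhy intoo grc mgyb blgf myyf otncs bno ucq
Hunk 2: at line 6 remove [grc,mgyb,blgf] add [roffo,bdxiw] -> 12 lines: fbgmz cqqk nfpz mzwma mjyhy intoo roffo bdxiw myyf otncs bno ucq
Hunk 3: at line 10 remove [bno] add [wym,knldn] -> 13 lines: fbgmz cqqk nfpz mzwma mjyhy intoo roffo bdxiw myyf otncs wym knldn ucq
Hunk 4: at line 3 remove [mzwma,mjyhy] add [wbo,ufk,bgq] -> 14 lines: fbgmz cqqk nfpz wbo ufk bgq intoo roffo bdxiw myyf otncs wym knldn ucq
Hunk 5: at line 4 remove [bgq,intoo,roffo] add [vtmso] -> 12 lines: fbgmz cqqk nfpz wbo ufk vtmso bdxiw myyf otncs wym knldn ucq
Final line 6: vtmso

Answer: vtmso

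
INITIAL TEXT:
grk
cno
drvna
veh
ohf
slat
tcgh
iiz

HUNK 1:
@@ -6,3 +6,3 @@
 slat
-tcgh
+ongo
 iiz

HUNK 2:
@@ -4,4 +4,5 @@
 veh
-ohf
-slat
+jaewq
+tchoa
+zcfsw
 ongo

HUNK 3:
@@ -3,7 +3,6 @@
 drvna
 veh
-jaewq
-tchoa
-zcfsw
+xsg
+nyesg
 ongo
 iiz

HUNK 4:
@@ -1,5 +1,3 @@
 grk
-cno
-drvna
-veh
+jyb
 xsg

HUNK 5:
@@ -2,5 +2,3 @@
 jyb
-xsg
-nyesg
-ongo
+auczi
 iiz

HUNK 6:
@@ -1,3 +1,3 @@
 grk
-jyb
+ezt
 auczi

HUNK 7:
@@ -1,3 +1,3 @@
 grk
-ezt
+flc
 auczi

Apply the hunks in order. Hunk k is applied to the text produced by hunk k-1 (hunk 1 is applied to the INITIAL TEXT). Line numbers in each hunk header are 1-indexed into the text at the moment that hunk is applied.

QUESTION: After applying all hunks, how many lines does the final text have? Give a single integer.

Hunk 1: at line 6 remove [tcgh] add [ongo] -> 8 lines: grk cno drvna veh ohf slat ongo iiz
Hunk 2: at line 4 remove [ohf,slat] add [jaewq,tchoa,zcfsw] -> 9 lines: grk cno drvna veh jaewq tchoa zcfsw ongo iiz
Hunk 3: at line 3 remove [jaewq,tchoa,zcfsw] add [xsg,nyesg] -> 8 lines: grk cno drvna veh xsg nyesg ongo iiz
Hunk 4: at line 1 remove [cno,drvna,veh] add [jyb] -> 6 lines: grk jyb xsg nyesg ongo iiz
Hunk 5: at line 2 remove [xsg,nyesg,ongo] add [auczi] -> 4 lines: grk jyb auczi iiz
Hunk 6: at line 1 remove [jyb] add [ezt] -> 4 lines: grk ezt auczi iiz
Hunk 7: at line 1 remove [ezt] add [flc] -> 4 lines: grk flc auczi iiz
Final line count: 4

Answer: 4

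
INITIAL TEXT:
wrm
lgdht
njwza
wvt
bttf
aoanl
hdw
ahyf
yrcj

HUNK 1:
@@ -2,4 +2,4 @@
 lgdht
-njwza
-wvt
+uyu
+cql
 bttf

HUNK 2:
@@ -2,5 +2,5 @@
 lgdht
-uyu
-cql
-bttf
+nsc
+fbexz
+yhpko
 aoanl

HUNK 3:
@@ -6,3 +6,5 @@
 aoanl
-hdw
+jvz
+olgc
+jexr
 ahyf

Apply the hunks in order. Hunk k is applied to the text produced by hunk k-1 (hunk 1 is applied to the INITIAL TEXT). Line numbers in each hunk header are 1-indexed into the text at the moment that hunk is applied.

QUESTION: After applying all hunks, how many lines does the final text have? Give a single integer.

Answer: 11

Derivation:
Hunk 1: at line 2 remove [njwza,wvt] add [uyu,cql] -> 9 lines: wrm lgdht uyu cql bttf aoanl hdw ahyf yrcj
Hunk 2: at line 2 remove [uyu,cql,bttf] add [nsc,fbexz,yhpko] -> 9 lines: wrm lgdht nsc fbexz yhpko aoanl hdw ahyf yrcj
Hunk 3: at line 6 remove [hdw] add [jvz,olgc,jexr] -> 11 lines: wrm lgdht nsc fbexz yhpko aoanl jvz olgc jexr ahyf yrcj
Final line count: 11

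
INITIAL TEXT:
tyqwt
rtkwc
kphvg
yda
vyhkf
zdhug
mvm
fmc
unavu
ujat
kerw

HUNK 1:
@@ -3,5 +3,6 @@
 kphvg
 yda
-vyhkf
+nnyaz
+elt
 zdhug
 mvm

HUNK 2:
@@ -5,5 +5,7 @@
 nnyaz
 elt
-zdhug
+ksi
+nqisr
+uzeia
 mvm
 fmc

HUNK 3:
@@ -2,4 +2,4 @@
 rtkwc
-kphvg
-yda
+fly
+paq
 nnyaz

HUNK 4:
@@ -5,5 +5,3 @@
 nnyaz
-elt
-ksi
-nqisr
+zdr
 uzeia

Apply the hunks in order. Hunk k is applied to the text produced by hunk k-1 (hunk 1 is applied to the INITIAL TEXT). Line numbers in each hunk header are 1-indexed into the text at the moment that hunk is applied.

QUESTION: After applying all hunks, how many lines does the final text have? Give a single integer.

Answer: 12

Derivation:
Hunk 1: at line 3 remove [vyhkf] add [nnyaz,elt] -> 12 lines: tyqwt rtkwc kphvg yda nnyaz elt zdhug mvm fmc unavu ujat kerw
Hunk 2: at line 5 remove [zdhug] add [ksi,nqisr,uzeia] -> 14 lines: tyqwt rtkwc kphvg yda nnyaz elt ksi nqisr uzeia mvm fmc unavu ujat kerw
Hunk 3: at line 2 remove [kphvg,yda] add [fly,paq] -> 14 lines: tyqwt rtkwc fly paq nnyaz elt ksi nqisr uzeia mvm fmc unavu ujat kerw
Hunk 4: at line 5 remove [elt,ksi,nqisr] add [zdr] -> 12 lines: tyqwt rtkwc fly paq nnyaz zdr uzeia mvm fmc unavu ujat kerw
Final line count: 12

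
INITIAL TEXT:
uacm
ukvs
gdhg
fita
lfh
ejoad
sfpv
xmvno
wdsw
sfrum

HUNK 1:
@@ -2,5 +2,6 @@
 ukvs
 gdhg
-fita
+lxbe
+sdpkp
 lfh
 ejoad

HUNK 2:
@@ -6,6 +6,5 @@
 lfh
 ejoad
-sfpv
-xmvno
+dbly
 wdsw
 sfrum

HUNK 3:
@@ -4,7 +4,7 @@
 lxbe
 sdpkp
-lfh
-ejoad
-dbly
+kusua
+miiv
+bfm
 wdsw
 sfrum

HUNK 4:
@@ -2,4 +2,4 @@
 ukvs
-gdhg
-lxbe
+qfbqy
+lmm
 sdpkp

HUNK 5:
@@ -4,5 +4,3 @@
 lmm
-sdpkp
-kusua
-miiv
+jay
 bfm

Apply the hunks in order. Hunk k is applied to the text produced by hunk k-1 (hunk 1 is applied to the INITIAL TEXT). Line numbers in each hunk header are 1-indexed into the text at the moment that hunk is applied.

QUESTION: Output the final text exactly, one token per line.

Hunk 1: at line 2 remove [fita] add [lxbe,sdpkp] -> 11 lines: uacm ukvs gdhg lxbe sdpkp lfh ejoad sfpv xmvno wdsw sfrum
Hunk 2: at line 6 remove [sfpv,xmvno] add [dbly] -> 10 lines: uacm ukvs gdhg lxbe sdpkp lfh ejoad dbly wdsw sfrum
Hunk 3: at line 4 remove [lfh,ejoad,dbly] add [kusua,miiv,bfm] -> 10 lines: uacm ukvs gdhg lxbe sdpkp kusua miiv bfm wdsw sfrum
Hunk 4: at line 2 remove [gdhg,lxbe] add [qfbqy,lmm] -> 10 lines: uacm ukvs qfbqy lmm sdpkp kusua miiv bfm wdsw sfrum
Hunk 5: at line 4 remove [sdpkp,kusua,miiv] add [jay] -> 8 lines: uacm ukvs qfbqy lmm jay bfm wdsw sfrum

Answer: uacm
ukvs
qfbqy
lmm
jay
bfm
wdsw
sfrum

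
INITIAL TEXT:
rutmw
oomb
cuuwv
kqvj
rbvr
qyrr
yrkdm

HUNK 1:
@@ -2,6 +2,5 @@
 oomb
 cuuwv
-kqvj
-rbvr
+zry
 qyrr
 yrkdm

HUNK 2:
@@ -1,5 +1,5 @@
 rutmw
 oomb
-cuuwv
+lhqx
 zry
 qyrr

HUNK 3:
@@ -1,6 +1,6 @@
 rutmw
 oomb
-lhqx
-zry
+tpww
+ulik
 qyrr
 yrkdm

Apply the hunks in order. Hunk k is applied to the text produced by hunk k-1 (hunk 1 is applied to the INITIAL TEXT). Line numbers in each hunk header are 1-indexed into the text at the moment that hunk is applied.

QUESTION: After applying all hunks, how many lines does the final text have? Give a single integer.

Hunk 1: at line 2 remove [kqvj,rbvr] add [zry] -> 6 lines: rutmw oomb cuuwv zry qyrr yrkdm
Hunk 2: at line 1 remove [cuuwv] add [lhqx] -> 6 lines: rutmw oomb lhqx zry qyrr yrkdm
Hunk 3: at line 1 remove [lhqx,zry] add [tpww,ulik] -> 6 lines: rutmw oomb tpww ulik qyrr yrkdm
Final line count: 6

Answer: 6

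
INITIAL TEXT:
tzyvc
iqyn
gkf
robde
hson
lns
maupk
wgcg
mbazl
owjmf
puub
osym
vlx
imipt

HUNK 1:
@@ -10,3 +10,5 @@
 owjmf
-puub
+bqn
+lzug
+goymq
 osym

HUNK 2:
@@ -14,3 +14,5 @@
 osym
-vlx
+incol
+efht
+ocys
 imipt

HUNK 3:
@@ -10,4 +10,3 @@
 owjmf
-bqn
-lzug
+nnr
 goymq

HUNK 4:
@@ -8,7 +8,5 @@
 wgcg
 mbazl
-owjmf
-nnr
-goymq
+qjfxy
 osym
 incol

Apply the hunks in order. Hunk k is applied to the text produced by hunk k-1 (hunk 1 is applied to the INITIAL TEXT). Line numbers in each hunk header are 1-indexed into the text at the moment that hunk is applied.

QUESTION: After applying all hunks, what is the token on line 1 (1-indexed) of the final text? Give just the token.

Hunk 1: at line 10 remove [puub] add [bqn,lzug,goymq] -> 16 lines: tzyvc iqyn gkf robde hson lns maupk wgcg mbazl owjmf bqn lzug goymq osym vlx imipt
Hunk 2: at line 14 remove [vlx] add [incol,efht,ocys] -> 18 lines: tzyvc iqyn gkf robde hson lns maupk wgcg mbazl owjmf bqn lzug goymq osym incol efht ocys imipt
Hunk 3: at line 10 remove [bqn,lzug] add [nnr] -> 17 lines: tzyvc iqyn gkf robde hson lns maupk wgcg mbazl owjmf nnr goymq osym incol efht ocys imipt
Hunk 4: at line 8 remove [owjmf,nnr,goymq] add [qjfxy] -> 15 lines: tzyvc iqyn gkf robde hson lns maupk wgcg mbazl qjfxy osym incol efht ocys imipt
Final line 1: tzyvc

Answer: tzyvc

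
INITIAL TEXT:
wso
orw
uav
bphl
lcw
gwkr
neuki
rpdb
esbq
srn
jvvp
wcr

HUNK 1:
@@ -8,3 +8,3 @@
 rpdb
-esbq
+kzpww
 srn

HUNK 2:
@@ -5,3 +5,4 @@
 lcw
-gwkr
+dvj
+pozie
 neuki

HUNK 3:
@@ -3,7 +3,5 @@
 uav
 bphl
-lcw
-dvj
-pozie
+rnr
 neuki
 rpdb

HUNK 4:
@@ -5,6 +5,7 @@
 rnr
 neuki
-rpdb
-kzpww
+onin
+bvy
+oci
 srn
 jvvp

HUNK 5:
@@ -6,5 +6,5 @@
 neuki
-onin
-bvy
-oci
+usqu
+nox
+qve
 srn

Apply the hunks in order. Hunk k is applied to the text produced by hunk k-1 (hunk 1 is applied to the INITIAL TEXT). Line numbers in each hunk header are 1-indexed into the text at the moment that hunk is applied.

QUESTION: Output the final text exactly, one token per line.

Hunk 1: at line 8 remove [esbq] add [kzpww] -> 12 lines: wso orw uav bphl lcw gwkr neuki rpdb kzpww srn jvvp wcr
Hunk 2: at line 5 remove [gwkr] add [dvj,pozie] -> 13 lines: wso orw uav bphl lcw dvj pozie neuki rpdb kzpww srn jvvp wcr
Hunk 3: at line 3 remove [lcw,dvj,pozie] add [rnr] -> 11 lines: wso orw uav bphl rnr neuki rpdb kzpww srn jvvp wcr
Hunk 4: at line 5 remove [rpdb,kzpww] add [onin,bvy,oci] -> 12 lines: wso orw uav bphl rnr neuki onin bvy oci srn jvvp wcr
Hunk 5: at line 6 remove [onin,bvy,oci] add [usqu,nox,qve] -> 12 lines: wso orw uav bphl rnr neuki usqu nox qve srn jvvp wcr

Answer: wso
orw
uav
bphl
rnr
neuki
usqu
nox
qve
srn
jvvp
wcr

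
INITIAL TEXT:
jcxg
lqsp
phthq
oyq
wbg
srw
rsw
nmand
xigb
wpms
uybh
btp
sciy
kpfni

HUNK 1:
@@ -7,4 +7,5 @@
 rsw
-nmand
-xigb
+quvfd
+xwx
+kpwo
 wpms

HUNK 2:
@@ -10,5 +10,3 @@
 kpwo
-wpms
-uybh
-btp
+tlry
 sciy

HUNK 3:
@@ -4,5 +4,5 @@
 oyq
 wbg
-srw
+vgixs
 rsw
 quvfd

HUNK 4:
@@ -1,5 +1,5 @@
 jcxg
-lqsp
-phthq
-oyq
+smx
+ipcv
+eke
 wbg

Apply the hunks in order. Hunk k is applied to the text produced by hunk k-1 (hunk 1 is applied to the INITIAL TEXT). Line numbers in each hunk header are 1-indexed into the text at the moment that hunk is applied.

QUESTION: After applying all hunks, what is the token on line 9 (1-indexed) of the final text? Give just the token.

Hunk 1: at line 7 remove [nmand,xigb] add [quvfd,xwx,kpwo] -> 15 lines: jcxg lqsp phthq oyq wbg srw rsw quvfd xwx kpwo wpms uybh btp sciy kpfni
Hunk 2: at line 10 remove [wpms,uybh,btp] add [tlry] -> 13 lines: jcxg lqsp phthq oyq wbg srw rsw quvfd xwx kpwo tlry sciy kpfni
Hunk 3: at line 4 remove [srw] add [vgixs] -> 13 lines: jcxg lqsp phthq oyq wbg vgixs rsw quvfd xwx kpwo tlry sciy kpfni
Hunk 4: at line 1 remove [lqsp,phthq,oyq] add [smx,ipcv,eke] -> 13 lines: jcxg smx ipcv eke wbg vgixs rsw quvfd xwx kpwo tlry sciy kpfni
Final line 9: xwx

Answer: xwx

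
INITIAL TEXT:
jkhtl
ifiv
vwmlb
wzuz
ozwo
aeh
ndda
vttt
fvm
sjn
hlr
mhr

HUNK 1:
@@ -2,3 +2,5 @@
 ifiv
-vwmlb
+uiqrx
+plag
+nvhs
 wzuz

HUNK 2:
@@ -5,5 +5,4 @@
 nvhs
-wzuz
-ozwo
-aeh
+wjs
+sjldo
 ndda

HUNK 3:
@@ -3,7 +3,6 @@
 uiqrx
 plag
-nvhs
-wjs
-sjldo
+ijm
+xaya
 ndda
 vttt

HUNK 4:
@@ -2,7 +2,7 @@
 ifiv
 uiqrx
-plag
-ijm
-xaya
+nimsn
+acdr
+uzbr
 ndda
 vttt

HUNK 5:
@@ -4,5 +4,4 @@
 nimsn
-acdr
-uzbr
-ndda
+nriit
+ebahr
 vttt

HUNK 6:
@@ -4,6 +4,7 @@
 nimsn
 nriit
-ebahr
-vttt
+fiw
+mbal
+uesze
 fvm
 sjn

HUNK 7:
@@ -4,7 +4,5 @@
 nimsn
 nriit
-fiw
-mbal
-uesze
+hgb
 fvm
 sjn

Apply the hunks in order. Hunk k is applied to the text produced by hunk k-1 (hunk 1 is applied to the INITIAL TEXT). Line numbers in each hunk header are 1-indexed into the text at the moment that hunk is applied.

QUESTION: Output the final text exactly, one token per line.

Answer: jkhtl
ifiv
uiqrx
nimsn
nriit
hgb
fvm
sjn
hlr
mhr

Derivation:
Hunk 1: at line 2 remove [vwmlb] add [uiqrx,plag,nvhs] -> 14 lines: jkhtl ifiv uiqrx plag nvhs wzuz ozwo aeh ndda vttt fvm sjn hlr mhr
Hunk 2: at line 5 remove [wzuz,ozwo,aeh] add [wjs,sjldo] -> 13 lines: jkhtl ifiv uiqrx plag nvhs wjs sjldo ndda vttt fvm sjn hlr mhr
Hunk 3: at line 3 remove [nvhs,wjs,sjldo] add [ijm,xaya] -> 12 lines: jkhtl ifiv uiqrx plag ijm xaya ndda vttt fvm sjn hlr mhr
Hunk 4: at line 2 remove [plag,ijm,xaya] add [nimsn,acdr,uzbr] -> 12 lines: jkhtl ifiv uiqrx nimsn acdr uzbr ndda vttt fvm sjn hlr mhr
Hunk 5: at line 4 remove [acdr,uzbr,ndda] add [nriit,ebahr] -> 11 lines: jkhtl ifiv uiqrx nimsn nriit ebahr vttt fvm sjn hlr mhr
Hunk 6: at line 4 remove [ebahr,vttt] add [fiw,mbal,uesze] -> 12 lines: jkhtl ifiv uiqrx nimsn nriit fiw mbal uesze fvm sjn hlr mhr
Hunk 7: at line 4 remove [fiw,mbal,uesze] add [hgb] -> 10 lines: jkhtl ifiv uiqrx nimsn nriit hgb fvm sjn hlr mhr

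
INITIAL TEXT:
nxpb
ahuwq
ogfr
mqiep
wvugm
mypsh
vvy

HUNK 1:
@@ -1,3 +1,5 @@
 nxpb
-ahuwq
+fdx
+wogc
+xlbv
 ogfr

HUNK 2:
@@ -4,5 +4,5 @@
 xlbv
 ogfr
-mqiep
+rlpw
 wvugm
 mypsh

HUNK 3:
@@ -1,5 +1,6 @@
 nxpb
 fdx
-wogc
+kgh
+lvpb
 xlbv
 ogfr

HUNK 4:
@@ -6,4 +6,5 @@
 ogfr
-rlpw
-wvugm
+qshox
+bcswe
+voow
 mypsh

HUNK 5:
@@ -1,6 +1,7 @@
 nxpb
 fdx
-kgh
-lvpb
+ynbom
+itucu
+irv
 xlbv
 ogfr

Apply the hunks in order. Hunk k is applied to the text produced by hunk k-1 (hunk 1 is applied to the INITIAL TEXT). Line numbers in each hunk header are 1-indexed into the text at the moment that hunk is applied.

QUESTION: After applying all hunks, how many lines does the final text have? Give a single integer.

Hunk 1: at line 1 remove [ahuwq] add [fdx,wogc,xlbv] -> 9 lines: nxpb fdx wogc xlbv ogfr mqiep wvugm mypsh vvy
Hunk 2: at line 4 remove [mqiep] add [rlpw] -> 9 lines: nxpb fdx wogc xlbv ogfr rlpw wvugm mypsh vvy
Hunk 3: at line 1 remove [wogc] add [kgh,lvpb] -> 10 lines: nxpb fdx kgh lvpb xlbv ogfr rlpw wvugm mypsh vvy
Hunk 4: at line 6 remove [rlpw,wvugm] add [qshox,bcswe,voow] -> 11 lines: nxpb fdx kgh lvpb xlbv ogfr qshox bcswe voow mypsh vvy
Hunk 5: at line 1 remove [kgh,lvpb] add [ynbom,itucu,irv] -> 12 lines: nxpb fdx ynbom itucu irv xlbv ogfr qshox bcswe voow mypsh vvy
Final line count: 12

Answer: 12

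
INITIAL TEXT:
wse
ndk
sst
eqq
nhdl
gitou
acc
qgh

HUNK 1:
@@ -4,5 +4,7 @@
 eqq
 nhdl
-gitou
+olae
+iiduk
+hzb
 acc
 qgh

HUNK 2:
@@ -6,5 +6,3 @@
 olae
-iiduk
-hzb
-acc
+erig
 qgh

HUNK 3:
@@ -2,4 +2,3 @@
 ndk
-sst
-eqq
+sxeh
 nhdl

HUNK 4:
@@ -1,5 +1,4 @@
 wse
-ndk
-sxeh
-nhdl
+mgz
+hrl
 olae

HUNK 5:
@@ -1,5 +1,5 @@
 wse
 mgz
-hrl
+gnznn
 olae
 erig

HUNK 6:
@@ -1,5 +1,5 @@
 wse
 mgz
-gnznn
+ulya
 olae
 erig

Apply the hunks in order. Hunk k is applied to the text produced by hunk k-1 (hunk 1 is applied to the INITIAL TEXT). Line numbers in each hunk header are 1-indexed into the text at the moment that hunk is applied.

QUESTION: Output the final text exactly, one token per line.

Hunk 1: at line 4 remove [gitou] add [olae,iiduk,hzb] -> 10 lines: wse ndk sst eqq nhdl olae iiduk hzb acc qgh
Hunk 2: at line 6 remove [iiduk,hzb,acc] add [erig] -> 8 lines: wse ndk sst eqq nhdl olae erig qgh
Hunk 3: at line 2 remove [sst,eqq] add [sxeh] -> 7 lines: wse ndk sxeh nhdl olae erig qgh
Hunk 4: at line 1 remove [ndk,sxeh,nhdl] add [mgz,hrl] -> 6 lines: wse mgz hrl olae erig qgh
Hunk 5: at line 1 remove [hrl] add [gnznn] -> 6 lines: wse mgz gnznn olae erig qgh
Hunk 6: at line 1 remove [gnznn] add [ulya] -> 6 lines: wse mgz ulya olae erig qgh

Answer: wse
mgz
ulya
olae
erig
qgh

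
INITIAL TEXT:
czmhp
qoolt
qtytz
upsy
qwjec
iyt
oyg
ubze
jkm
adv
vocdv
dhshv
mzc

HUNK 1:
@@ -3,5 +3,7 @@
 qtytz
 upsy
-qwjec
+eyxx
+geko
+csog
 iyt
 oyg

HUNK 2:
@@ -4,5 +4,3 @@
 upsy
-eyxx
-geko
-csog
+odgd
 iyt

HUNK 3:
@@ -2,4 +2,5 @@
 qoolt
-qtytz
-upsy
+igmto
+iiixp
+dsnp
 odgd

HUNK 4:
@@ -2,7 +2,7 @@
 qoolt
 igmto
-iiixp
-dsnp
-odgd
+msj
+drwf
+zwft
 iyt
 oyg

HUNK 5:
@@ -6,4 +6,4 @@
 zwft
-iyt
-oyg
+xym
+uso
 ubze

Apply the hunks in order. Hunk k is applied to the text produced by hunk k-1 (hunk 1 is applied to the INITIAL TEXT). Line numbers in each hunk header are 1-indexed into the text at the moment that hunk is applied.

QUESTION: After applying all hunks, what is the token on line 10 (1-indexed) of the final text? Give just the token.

Answer: jkm

Derivation:
Hunk 1: at line 3 remove [qwjec] add [eyxx,geko,csog] -> 15 lines: czmhp qoolt qtytz upsy eyxx geko csog iyt oyg ubze jkm adv vocdv dhshv mzc
Hunk 2: at line 4 remove [eyxx,geko,csog] add [odgd] -> 13 lines: czmhp qoolt qtytz upsy odgd iyt oyg ubze jkm adv vocdv dhshv mzc
Hunk 3: at line 2 remove [qtytz,upsy] add [igmto,iiixp,dsnp] -> 14 lines: czmhp qoolt igmto iiixp dsnp odgd iyt oyg ubze jkm adv vocdv dhshv mzc
Hunk 4: at line 2 remove [iiixp,dsnp,odgd] add [msj,drwf,zwft] -> 14 lines: czmhp qoolt igmto msj drwf zwft iyt oyg ubze jkm adv vocdv dhshv mzc
Hunk 5: at line 6 remove [iyt,oyg] add [xym,uso] -> 14 lines: czmhp qoolt igmto msj drwf zwft xym uso ubze jkm adv vocdv dhshv mzc
Final line 10: jkm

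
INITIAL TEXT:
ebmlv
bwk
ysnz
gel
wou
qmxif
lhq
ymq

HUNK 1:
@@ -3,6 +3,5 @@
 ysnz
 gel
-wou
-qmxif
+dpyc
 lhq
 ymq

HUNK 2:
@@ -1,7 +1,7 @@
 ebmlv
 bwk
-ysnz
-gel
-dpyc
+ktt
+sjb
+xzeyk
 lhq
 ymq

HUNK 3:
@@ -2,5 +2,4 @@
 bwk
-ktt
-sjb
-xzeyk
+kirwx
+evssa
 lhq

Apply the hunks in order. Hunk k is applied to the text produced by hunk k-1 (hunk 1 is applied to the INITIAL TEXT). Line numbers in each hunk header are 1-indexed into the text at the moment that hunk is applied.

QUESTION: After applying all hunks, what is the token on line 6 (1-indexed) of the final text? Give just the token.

Answer: ymq

Derivation:
Hunk 1: at line 3 remove [wou,qmxif] add [dpyc] -> 7 lines: ebmlv bwk ysnz gel dpyc lhq ymq
Hunk 2: at line 1 remove [ysnz,gel,dpyc] add [ktt,sjb,xzeyk] -> 7 lines: ebmlv bwk ktt sjb xzeyk lhq ymq
Hunk 3: at line 2 remove [ktt,sjb,xzeyk] add [kirwx,evssa] -> 6 lines: ebmlv bwk kirwx evssa lhq ymq
Final line 6: ymq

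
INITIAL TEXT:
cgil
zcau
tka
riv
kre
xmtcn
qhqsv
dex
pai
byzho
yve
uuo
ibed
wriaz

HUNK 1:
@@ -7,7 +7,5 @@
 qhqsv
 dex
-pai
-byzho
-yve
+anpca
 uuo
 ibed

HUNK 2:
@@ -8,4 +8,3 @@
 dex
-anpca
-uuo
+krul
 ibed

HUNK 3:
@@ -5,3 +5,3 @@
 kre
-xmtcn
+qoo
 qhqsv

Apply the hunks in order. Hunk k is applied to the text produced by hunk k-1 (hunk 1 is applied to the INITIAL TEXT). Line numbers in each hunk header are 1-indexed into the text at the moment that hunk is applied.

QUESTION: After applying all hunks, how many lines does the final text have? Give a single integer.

Answer: 11

Derivation:
Hunk 1: at line 7 remove [pai,byzho,yve] add [anpca] -> 12 lines: cgil zcau tka riv kre xmtcn qhqsv dex anpca uuo ibed wriaz
Hunk 2: at line 8 remove [anpca,uuo] add [krul] -> 11 lines: cgil zcau tka riv kre xmtcn qhqsv dex krul ibed wriaz
Hunk 3: at line 5 remove [xmtcn] add [qoo] -> 11 lines: cgil zcau tka riv kre qoo qhqsv dex krul ibed wriaz
Final line count: 11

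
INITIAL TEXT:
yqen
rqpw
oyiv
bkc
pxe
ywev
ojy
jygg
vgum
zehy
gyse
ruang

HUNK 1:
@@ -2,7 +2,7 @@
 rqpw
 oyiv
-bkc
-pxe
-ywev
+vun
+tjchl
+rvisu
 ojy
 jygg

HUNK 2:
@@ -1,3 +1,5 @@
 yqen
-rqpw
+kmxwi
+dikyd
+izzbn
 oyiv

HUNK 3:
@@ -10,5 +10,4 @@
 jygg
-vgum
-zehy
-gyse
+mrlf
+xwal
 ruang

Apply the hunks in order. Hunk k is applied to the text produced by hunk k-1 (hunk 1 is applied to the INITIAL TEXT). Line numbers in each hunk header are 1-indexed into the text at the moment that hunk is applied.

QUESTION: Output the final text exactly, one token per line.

Hunk 1: at line 2 remove [bkc,pxe,ywev] add [vun,tjchl,rvisu] -> 12 lines: yqen rqpw oyiv vun tjchl rvisu ojy jygg vgum zehy gyse ruang
Hunk 2: at line 1 remove [rqpw] add [kmxwi,dikyd,izzbn] -> 14 lines: yqen kmxwi dikyd izzbn oyiv vun tjchl rvisu ojy jygg vgum zehy gyse ruang
Hunk 3: at line 10 remove [vgum,zehy,gyse] add [mrlf,xwal] -> 13 lines: yqen kmxwi dikyd izzbn oyiv vun tjchl rvisu ojy jygg mrlf xwal ruang

Answer: yqen
kmxwi
dikyd
izzbn
oyiv
vun
tjchl
rvisu
ojy
jygg
mrlf
xwal
ruang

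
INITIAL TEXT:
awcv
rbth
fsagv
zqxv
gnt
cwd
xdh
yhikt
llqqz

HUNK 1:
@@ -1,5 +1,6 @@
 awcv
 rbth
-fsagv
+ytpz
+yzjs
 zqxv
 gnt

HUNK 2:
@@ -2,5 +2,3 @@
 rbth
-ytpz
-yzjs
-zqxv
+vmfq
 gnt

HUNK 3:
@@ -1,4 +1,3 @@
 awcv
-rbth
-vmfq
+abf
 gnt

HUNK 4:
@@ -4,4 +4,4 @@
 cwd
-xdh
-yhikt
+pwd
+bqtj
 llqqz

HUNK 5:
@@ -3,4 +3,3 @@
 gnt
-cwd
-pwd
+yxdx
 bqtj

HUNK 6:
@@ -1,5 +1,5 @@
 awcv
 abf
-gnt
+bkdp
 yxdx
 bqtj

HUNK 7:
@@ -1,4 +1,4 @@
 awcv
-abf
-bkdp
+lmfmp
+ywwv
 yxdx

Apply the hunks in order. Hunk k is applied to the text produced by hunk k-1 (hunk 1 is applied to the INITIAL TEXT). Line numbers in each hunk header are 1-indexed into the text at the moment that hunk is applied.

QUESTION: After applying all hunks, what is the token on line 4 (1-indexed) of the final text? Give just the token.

Answer: yxdx

Derivation:
Hunk 1: at line 1 remove [fsagv] add [ytpz,yzjs] -> 10 lines: awcv rbth ytpz yzjs zqxv gnt cwd xdh yhikt llqqz
Hunk 2: at line 2 remove [ytpz,yzjs,zqxv] add [vmfq] -> 8 lines: awcv rbth vmfq gnt cwd xdh yhikt llqqz
Hunk 3: at line 1 remove [rbth,vmfq] add [abf] -> 7 lines: awcv abf gnt cwd xdh yhikt llqqz
Hunk 4: at line 4 remove [xdh,yhikt] add [pwd,bqtj] -> 7 lines: awcv abf gnt cwd pwd bqtj llqqz
Hunk 5: at line 3 remove [cwd,pwd] add [yxdx] -> 6 lines: awcv abf gnt yxdx bqtj llqqz
Hunk 6: at line 1 remove [gnt] add [bkdp] -> 6 lines: awcv abf bkdp yxdx bqtj llqqz
Hunk 7: at line 1 remove [abf,bkdp] add [lmfmp,ywwv] -> 6 lines: awcv lmfmp ywwv yxdx bqtj llqqz
Final line 4: yxdx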